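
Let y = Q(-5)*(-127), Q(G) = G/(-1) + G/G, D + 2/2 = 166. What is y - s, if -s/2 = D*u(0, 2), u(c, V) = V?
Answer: -102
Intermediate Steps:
D = 165 (D = -1 + 166 = 165)
Q(G) = 1 - G (Q(G) = G*(-1) + 1 = -G + 1 = 1 - G)
s = -660 (s = -330*2 = -2*330 = -660)
y = -762 (y = (1 - 1*(-5))*(-127) = (1 + 5)*(-127) = 6*(-127) = -762)
y - s = -762 - 1*(-660) = -762 + 660 = -102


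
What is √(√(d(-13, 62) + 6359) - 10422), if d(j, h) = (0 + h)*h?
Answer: √(-10422 + √10203) ≈ 101.59*I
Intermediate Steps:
d(j, h) = h² (d(j, h) = h*h = h²)
√(√(d(-13, 62) + 6359) - 10422) = √(√(62² + 6359) - 10422) = √(√(3844 + 6359) - 10422) = √(√10203 - 10422) = √(-10422 + √10203)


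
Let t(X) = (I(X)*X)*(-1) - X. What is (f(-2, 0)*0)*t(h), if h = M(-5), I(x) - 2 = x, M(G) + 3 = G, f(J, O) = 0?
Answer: 0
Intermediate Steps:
M(G) = -3 + G
I(x) = 2 + x
h = -8 (h = -3 - 5 = -8)
t(X) = -X - X*(2 + X) (t(X) = ((2 + X)*X)*(-1) - X = (X*(2 + X))*(-1) - X = -X*(2 + X) - X = -X - X*(2 + X))
(f(-2, 0)*0)*t(h) = (0*0)*(-1*(-8)*(3 - 8)) = 0*(-1*(-8)*(-5)) = 0*(-40) = 0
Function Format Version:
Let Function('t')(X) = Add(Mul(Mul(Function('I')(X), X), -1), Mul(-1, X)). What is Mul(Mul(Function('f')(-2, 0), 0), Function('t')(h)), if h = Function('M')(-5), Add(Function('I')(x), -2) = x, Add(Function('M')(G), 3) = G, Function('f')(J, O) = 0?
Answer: 0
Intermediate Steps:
Function('M')(G) = Add(-3, G)
Function('I')(x) = Add(2, x)
h = -8 (h = Add(-3, -5) = -8)
Function('t')(X) = Add(Mul(-1, X), Mul(-1, X, Add(2, X))) (Function('t')(X) = Add(Mul(Mul(Add(2, X), X), -1), Mul(-1, X)) = Add(Mul(Mul(X, Add(2, X)), -1), Mul(-1, X)) = Add(Mul(-1, X, Add(2, X)), Mul(-1, X)) = Add(Mul(-1, X), Mul(-1, X, Add(2, X))))
Mul(Mul(Function('f')(-2, 0), 0), Function('t')(h)) = Mul(Mul(0, 0), Mul(-1, -8, Add(3, -8))) = Mul(0, Mul(-1, -8, -5)) = Mul(0, -40) = 0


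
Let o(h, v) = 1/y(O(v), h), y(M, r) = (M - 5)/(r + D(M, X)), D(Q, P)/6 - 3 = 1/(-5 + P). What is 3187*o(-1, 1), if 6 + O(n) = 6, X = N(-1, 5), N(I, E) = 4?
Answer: -35057/5 ≈ -7011.4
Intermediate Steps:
X = 4
D(Q, P) = 18 + 6/(-5 + P)
O(n) = 0 (O(n) = -6 + 6 = 0)
y(M, r) = (-5 + M)/(12 + r) (y(M, r) = (M - 5)/(r + 6*(-14 + 3*4)/(-5 + 4)) = (-5 + M)/(r + 6*(-14 + 12)/(-1)) = (-5 + M)/(r + 6*(-1)*(-2)) = (-5 + M)/(r + 12) = (-5 + M)/(12 + r))
o(h, v) = -12/5 - h/5 (o(h, v) = 1/((-5 + 0)/(12 + h)) = 1/(-5/(12 + h)) = -12/5 - h/5)
3187*o(-1, 1) = 3187*(-12/5 - ⅕*(-1)) = 3187*(-12/5 + ⅕) = 3187*(-11/5) = -35057/5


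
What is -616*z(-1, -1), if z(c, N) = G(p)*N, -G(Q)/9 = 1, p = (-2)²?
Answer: -5544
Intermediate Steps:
p = 4
G(Q) = -9 (G(Q) = -9*1 = -9)
z(c, N) = -9*N
-616*z(-1, -1) = -(-5544)*(-1) = -616*9 = -5544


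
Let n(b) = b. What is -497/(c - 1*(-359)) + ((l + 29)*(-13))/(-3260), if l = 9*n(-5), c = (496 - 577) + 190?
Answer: -429391/381420 ≈ -1.1258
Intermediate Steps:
c = 109 (c = -81 + 190 = 109)
l = -45 (l = 9*(-5) = -45)
-497/(c - 1*(-359)) + ((l + 29)*(-13))/(-3260) = -497/(109 - 1*(-359)) + ((-45 + 29)*(-13))/(-3260) = -497/(109 + 359) - 16*(-13)*(-1/3260) = -497/468 + 208*(-1/3260) = -497*1/468 - 52/815 = -497/468 - 52/815 = -429391/381420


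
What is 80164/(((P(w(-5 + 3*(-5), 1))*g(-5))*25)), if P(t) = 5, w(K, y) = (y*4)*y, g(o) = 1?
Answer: 80164/125 ≈ 641.31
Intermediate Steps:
w(K, y) = 4*y² (w(K, y) = (4*y)*y = 4*y²)
80164/(((P(w(-5 + 3*(-5), 1))*g(-5))*25)) = 80164/(((5*1)*25)) = 80164/((5*25)) = 80164/125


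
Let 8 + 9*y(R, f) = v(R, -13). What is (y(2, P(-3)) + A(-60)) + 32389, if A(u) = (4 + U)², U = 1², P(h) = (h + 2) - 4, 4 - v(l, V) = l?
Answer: 97240/3 ≈ 32413.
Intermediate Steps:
v(l, V) = 4 - l
P(h) = -2 + h (P(h) = (2 + h) - 4 = -2 + h)
y(R, f) = -4/9 - R/9 (y(R, f) = -8/9 + (4 - R)/9 = -8/9 + (4/9 - R/9) = -4/9 - R/9)
U = 1
A(u) = 25 (A(u) = (4 + 1)² = 5² = 25)
(y(2, P(-3)) + A(-60)) + 32389 = ((-4/9 - ⅑*2) + 25) + 32389 = ((-4/9 - 2/9) + 25) + 32389 = (-⅔ + 25) + 32389 = 73/3 + 32389 = 97240/3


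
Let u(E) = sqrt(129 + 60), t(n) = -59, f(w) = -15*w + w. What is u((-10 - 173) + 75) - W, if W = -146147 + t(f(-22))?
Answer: 146206 + 3*sqrt(21) ≈ 1.4622e+5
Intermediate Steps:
f(w) = -14*w
u(E) = 3*sqrt(21) (u(E) = sqrt(189) = 3*sqrt(21))
W = -146206 (W = -146147 - 59 = -146206)
u((-10 - 173) + 75) - W = 3*sqrt(21) - 1*(-146206) = 3*sqrt(21) + 146206 = 146206 + 3*sqrt(21)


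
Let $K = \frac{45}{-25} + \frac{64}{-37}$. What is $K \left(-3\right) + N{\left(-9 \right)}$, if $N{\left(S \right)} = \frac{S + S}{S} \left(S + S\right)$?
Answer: $- \frac{4701}{185} \approx -25.411$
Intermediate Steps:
$N{\left(S \right)} = 4 S$ ($N{\left(S \right)} = \frac{2 S}{S} 2 S = 2 \cdot 2 S = 4 S$)
$K = - \frac{653}{185}$ ($K = 45 \left(- \frac{1}{25}\right) + 64 \left(- \frac{1}{37}\right) = - \frac{9}{5} - \frac{64}{37} = - \frac{653}{185} \approx -3.5297$)
$K \left(-3\right) + N{\left(-9 \right)} = \left(- \frac{653}{185}\right) \left(-3\right) + 4 \left(-9\right) = \frac{1959}{185} - 36 = - \frac{4701}{185}$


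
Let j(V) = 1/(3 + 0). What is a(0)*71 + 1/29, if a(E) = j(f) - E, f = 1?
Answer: 2062/87 ≈ 23.701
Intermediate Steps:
j(V) = ⅓ (j(V) = 1/3 = ⅓)
a(E) = ⅓ - E
a(0)*71 + 1/29 = (⅓ - 1*0)*71 + 1/29 = (⅓ + 0)*71 + 1/29 = (⅓)*71 + 1/29 = 71/3 + 1/29 = 2062/87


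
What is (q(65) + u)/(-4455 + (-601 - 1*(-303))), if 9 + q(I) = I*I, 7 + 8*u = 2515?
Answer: -9059/9506 ≈ -0.95298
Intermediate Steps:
u = 627/2 (u = -7/8 + (⅛)*2515 = -7/8 + 2515/8 = 627/2 ≈ 313.50)
q(I) = -9 + I² (q(I) = -9 + I*I = -9 + I²)
(q(65) + u)/(-4455 + (-601 - 1*(-303))) = ((-9 + 65²) + 627/2)/(-4455 + (-601 - 1*(-303))) = ((-9 + 4225) + 627/2)/(-4455 + (-601 + 303)) = (4216 + 627/2)/(-4455 - 298) = (9059/2)/(-4753) = (9059/2)*(-1/4753) = -9059/9506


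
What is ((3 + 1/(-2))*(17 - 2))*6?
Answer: 225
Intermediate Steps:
((3 + 1/(-2))*(17 - 2))*6 = ((3 - ½)*15)*6 = ((5/2)*15)*6 = (75/2)*6 = 225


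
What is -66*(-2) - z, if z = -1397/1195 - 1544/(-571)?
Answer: 89022147/682345 ≈ 130.47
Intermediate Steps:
z = 1047393/682345 (z = -1397*1/1195 - 1544*(-1/571) = -1397/1195 + 1544/571 = 1047393/682345 ≈ 1.5350)
-66*(-2) - z = -66*(-2) - 1*1047393/682345 = 132 - 1047393/682345 = 89022147/682345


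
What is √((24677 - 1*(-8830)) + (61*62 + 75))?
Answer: 2*√9341 ≈ 193.30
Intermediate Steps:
√((24677 - 1*(-8830)) + (61*62 + 75)) = √((24677 + 8830) + (3782 + 75)) = √(33507 + 3857) = √37364 = 2*√9341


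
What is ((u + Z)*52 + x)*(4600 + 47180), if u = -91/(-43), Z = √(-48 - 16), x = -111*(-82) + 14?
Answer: 20542161600/43 + 21540480*I ≈ 4.7772e+8 + 2.154e+7*I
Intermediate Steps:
x = 9116 (x = 9102 + 14 = 9116)
Z = 8*I (Z = √(-64) = 8*I ≈ 8.0*I)
u = 91/43 (u = -91*(-1/43) = 91/43 ≈ 2.1163)
((u + Z)*52 + x)*(4600 + 47180) = ((91/43 + 8*I)*52 + 9116)*(4600 + 47180) = ((4732/43 + 416*I) + 9116)*51780 = (396720/43 + 416*I)*51780 = 20542161600/43 + 21540480*I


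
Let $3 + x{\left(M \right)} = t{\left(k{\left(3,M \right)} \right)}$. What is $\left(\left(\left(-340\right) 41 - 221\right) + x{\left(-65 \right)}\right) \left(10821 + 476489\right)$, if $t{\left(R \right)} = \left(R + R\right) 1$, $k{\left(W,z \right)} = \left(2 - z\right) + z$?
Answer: $-6900309600$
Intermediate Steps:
$k{\left(W,z \right)} = 2$
$t{\left(R \right)} = 2 R$ ($t{\left(R \right)} = 2 R 1 = 2 R$)
$x{\left(M \right)} = 1$ ($x{\left(M \right)} = -3 + 2 \cdot 2 = -3 + 4 = 1$)
$\left(\left(\left(-340\right) 41 - 221\right) + x{\left(-65 \right)}\right) \left(10821 + 476489\right) = \left(\left(\left(-340\right) 41 - 221\right) + 1\right) \left(10821 + 476489\right) = \left(\left(-13940 - 221\right) + 1\right) 487310 = \left(-14161 + 1\right) 487310 = \left(-14160\right) 487310 = -6900309600$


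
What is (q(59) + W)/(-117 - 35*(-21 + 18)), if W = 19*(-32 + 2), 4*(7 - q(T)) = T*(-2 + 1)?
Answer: 731/16 ≈ 45.688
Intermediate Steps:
q(T) = 7 + T/4 (q(T) = 7 - T*(-2 + 1)/4 = 7 - T*(-1)/4 = 7 - (-1)*T/4 = 7 + T/4)
W = -570 (W = 19*(-30) = -570)
(q(59) + W)/(-117 - 35*(-21 + 18)) = ((7 + (1/4)*59) - 570)/(-117 - 35*(-21 + 18)) = ((7 + 59/4) - 570)/(-117 - 35*(-3)) = (87/4 - 570)/(-117 + 105) = -2193/4/(-12) = -2193/4*(-1/12) = 731/16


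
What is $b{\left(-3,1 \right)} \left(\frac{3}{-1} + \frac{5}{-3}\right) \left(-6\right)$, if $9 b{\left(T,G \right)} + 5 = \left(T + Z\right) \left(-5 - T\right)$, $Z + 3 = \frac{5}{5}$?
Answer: $\frac{140}{9} \approx 15.556$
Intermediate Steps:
$Z = -2$ ($Z = -3 + \frac{5}{5} = -3 + 5 \cdot \frac{1}{5} = -3 + 1 = -2$)
$b{\left(T,G \right)} = - \frac{5}{9} + \frac{\left(-5 - T\right) \left(-2 + T\right)}{9}$ ($b{\left(T,G \right)} = - \frac{5}{9} + \frac{\left(T - 2\right) \left(-5 - T\right)}{9} = - \frac{5}{9} + \frac{\left(-2 + T\right) \left(-5 - T\right)}{9} = - \frac{5}{9} + \frac{\left(-5 - T\right) \left(-2 + T\right)}{9}$)
$b{\left(-3,1 \right)} \left(\frac{3}{-1} + \frac{5}{-3}\right) \left(-6\right) = \left(\frac{5}{9} - -1 - \frac{\left(-3\right)^{2}}{9}\right) \left(\frac{3}{-1} + \frac{5}{-3}\right) \left(-6\right) = \left(\frac{5}{9} + 1 - 1\right) \left(3 \left(-1\right) + 5 \left(- \frac{1}{3}\right)\right) \left(-6\right) = \left(\frac{5}{9} + 1 - 1\right) \left(-3 - \frac{5}{3}\right) \left(-6\right) = \frac{5}{9} \left(- \frac{14}{3}\right) \left(-6\right) = \left(- \frac{70}{27}\right) \left(-6\right) = \frac{140}{9}$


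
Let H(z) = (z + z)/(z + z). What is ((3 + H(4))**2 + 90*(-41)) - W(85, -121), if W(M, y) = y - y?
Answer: -3674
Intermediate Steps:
H(z) = 1 (H(z) = (2*z)/((2*z)) = (2*z)*(1/(2*z)) = 1)
W(M, y) = 0
((3 + H(4))**2 + 90*(-41)) - W(85, -121) = ((3 + 1)**2 + 90*(-41)) - 1*0 = (4**2 - 3690) + 0 = (16 - 3690) + 0 = -3674 + 0 = -3674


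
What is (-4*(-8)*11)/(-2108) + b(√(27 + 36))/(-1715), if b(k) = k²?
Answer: -26303/129115 ≈ -0.20372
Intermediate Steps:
(-4*(-8)*11)/(-2108) + b(√(27 + 36))/(-1715) = (-4*(-8)*11)/(-2108) + (√(27 + 36))²/(-1715) = (32*11)*(-1/2108) + (√63)²*(-1/1715) = 352*(-1/2108) + (3*√7)²*(-1/1715) = -88/527 + 63*(-1/1715) = -88/527 - 9/245 = -26303/129115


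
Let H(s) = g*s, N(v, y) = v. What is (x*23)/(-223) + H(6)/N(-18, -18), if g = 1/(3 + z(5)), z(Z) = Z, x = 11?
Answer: -6295/5352 ≈ -1.1762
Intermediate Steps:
g = 1/8 (g = 1/(3 + 5) = 1/8 ≈ 0.12500)
H(s) = s/8
(x*23)/(-223) + H(6)/N(-18, -18) = (11*23)/(-223) + ((1/8)*6)/(-18) = 253*(-1/223) + (3/4)*(-1/18) = -253/223 - 1/24 = -6295/5352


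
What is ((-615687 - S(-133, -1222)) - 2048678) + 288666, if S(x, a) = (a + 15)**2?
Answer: -3832548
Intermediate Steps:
S(x, a) = (15 + a)**2
((-615687 - S(-133, -1222)) - 2048678) + 288666 = ((-615687 - (15 - 1222)**2) - 2048678) + 288666 = ((-615687 - 1*(-1207)**2) - 2048678) + 288666 = ((-615687 - 1*1456849) - 2048678) + 288666 = ((-615687 - 1456849) - 2048678) + 288666 = (-2072536 - 2048678) + 288666 = -4121214 + 288666 = -3832548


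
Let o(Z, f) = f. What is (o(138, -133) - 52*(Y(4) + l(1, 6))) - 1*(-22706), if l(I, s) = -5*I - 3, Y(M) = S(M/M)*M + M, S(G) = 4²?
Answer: 19453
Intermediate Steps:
S(G) = 16
Y(M) = 17*M (Y(M) = 16*M + M = 17*M)
l(I, s) = -3 - 5*I
(o(138, -133) - 52*(Y(4) + l(1, 6))) - 1*(-22706) = (-133 - 52*(17*4 + (-3 - 5*1))) - 1*(-22706) = (-133 - 52*(68 + (-3 - 5))) + 22706 = (-133 - 52*(68 - 8)) + 22706 = (-133 - 52*60) + 22706 = (-133 - 3120) + 22706 = -3253 + 22706 = 19453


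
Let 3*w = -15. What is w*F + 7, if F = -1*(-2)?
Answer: -3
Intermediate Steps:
F = 2
w = -5 (w = (1/3)*(-15) = -5)
w*F + 7 = -5*2 + 7 = -10 + 7 = -3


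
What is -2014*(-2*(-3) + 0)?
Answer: -12084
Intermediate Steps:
-2014*(-2*(-3) + 0) = -2014*(6 + 0) = -2014*6 = -1*12084 = -12084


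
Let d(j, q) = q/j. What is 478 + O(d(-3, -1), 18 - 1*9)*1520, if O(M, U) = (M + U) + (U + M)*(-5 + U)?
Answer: 214234/3 ≈ 71411.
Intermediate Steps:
O(M, U) = M + U + (-5 + U)*(M + U) (O(M, U) = (M + U) + (M + U)*(-5 + U) = (M + U) + (-5 + U)*(M + U) = M + U + (-5 + U)*(M + U))
478 + O(d(-3, -1), 18 - 1*9)*1520 = 478 + ((18 - 1*9)² - (-4)/(-3) - 4*(18 - 1*9) + (-1/(-3))*(18 - 1*9))*1520 = 478 + ((18 - 9)² - (-4)*(-1)/3 - 4*(18 - 9) + (-1*(-⅓))*(18 - 9))*1520 = 478 + (9² - 4*⅓ - 4*9 + (⅓)*9)*1520 = 478 + (81 - 4/3 - 36 + 3)*1520 = 478 + (140/3)*1520 = 478 + 212800/3 = 214234/3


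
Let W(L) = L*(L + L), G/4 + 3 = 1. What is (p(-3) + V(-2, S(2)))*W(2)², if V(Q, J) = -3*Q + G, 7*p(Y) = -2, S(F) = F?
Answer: -1024/7 ≈ -146.29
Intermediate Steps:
G = -8 (G = -12 + 4*1 = -12 + 4 = -8)
p(Y) = -2/7 (p(Y) = (⅐)*(-2) = -2/7)
W(L) = 2*L² (W(L) = L*(2*L) = 2*L²)
V(Q, J) = -8 - 3*Q (V(Q, J) = -3*Q - 8 = -8 - 3*Q)
(p(-3) + V(-2, S(2)))*W(2)² = (-2/7 + (-8 - 3*(-2)))*(2*2²)² = (-2/7 + (-8 + 6))*(2*4)² = (-2/7 - 2)*8² = -16/7*64 = -1024/7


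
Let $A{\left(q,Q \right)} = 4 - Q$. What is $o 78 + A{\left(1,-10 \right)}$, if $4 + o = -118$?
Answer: $-9502$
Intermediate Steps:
$o = -122$ ($o = -4 - 118 = -122$)
$o 78 + A{\left(1,-10 \right)} = \left(-122\right) 78 + \left(4 - -10\right) = -9516 + \left(4 + 10\right) = -9516 + 14 = -9502$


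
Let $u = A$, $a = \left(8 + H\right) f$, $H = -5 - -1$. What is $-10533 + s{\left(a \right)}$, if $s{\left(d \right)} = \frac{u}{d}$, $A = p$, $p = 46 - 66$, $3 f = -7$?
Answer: $- \frac{73716}{7} \approx -10531.0$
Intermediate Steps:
$H = -4$ ($H = -5 + 1 = -4$)
$f = - \frac{7}{3}$ ($f = \frac{1}{3} \left(-7\right) = - \frac{7}{3} \approx -2.3333$)
$p = -20$ ($p = 46 - 66 = -20$)
$a = - \frac{28}{3}$ ($a = \left(8 - 4\right) \left(- \frac{7}{3}\right) = 4 \left(- \frac{7}{3}\right) = - \frac{28}{3} \approx -9.3333$)
$A = -20$
$u = -20$
$s{\left(d \right)} = - \frac{20}{d}$
$-10533 + s{\left(a \right)} = -10533 - \frac{20}{- \frac{28}{3}} = -10533 - - \frac{15}{7} = -10533 + \frac{15}{7} = - \frac{73716}{7}$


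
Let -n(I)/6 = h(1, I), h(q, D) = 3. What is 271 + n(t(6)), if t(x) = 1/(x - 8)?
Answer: 253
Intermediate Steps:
t(x) = 1/(-8 + x)
n(I) = -18 (n(I) = -6*3 = -18)
271 + n(t(6)) = 271 - 18 = 253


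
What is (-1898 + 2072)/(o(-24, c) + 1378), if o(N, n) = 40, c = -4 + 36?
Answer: 87/709 ≈ 0.12271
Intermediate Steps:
c = 32
(-1898 + 2072)/(o(-24, c) + 1378) = (-1898 + 2072)/(40 + 1378) = 174/1418 = 174*(1/1418) = 87/709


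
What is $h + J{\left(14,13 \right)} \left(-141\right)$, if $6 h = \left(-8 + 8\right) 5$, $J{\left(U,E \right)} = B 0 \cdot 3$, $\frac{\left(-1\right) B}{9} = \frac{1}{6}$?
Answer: $0$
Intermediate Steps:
$B = - \frac{3}{2}$ ($B = - \frac{9}{6} = \left(-9\right) \frac{1}{6} = - \frac{3}{2} \approx -1.5$)
$J{\left(U,E \right)} = 0$ ($J{\left(U,E \right)} = \left(- \frac{3}{2}\right) 0 \cdot 3 = 0 \cdot 3 = 0$)
$h = 0$ ($h = \frac{\left(-8 + 8\right) 5}{6} = \frac{0 \cdot 5}{6} = \frac{1}{6} \cdot 0 = 0$)
$h + J{\left(14,13 \right)} \left(-141\right) = 0 + 0 \left(-141\right) = 0 + 0 = 0$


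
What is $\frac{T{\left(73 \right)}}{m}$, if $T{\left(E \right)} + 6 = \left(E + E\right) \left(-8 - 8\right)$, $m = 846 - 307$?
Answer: $- \frac{2342}{539} \approx -4.3451$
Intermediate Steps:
$m = 539$ ($m = 846 - 307 = 539$)
$T{\left(E \right)} = -6 - 32 E$ ($T{\left(E \right)} = -6 + \left(E + E\right) \left(-8 - 8\right) = -6 + 2 E \left(-16\right) = -6 - 32 E$)
$\frac{T{\left(73 \right)}}{m} = \frac{-6 - 2336}{539} = \left(-6 - 2336\right) \frac{1}{539} = \left(-2342\right) \frac{1}{539} = - \frac{2342}{539}$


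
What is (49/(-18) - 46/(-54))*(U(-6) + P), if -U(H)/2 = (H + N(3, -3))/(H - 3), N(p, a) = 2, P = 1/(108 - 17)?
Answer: 72619/44226 ≈ 1.6420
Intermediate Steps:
P = 1/91 ≈ 0.010989
U(H) = -2*(2 + H)/(-3 + H) (U(H) = -2*(H + 2)/(H - 3) = -2*(2 + H)/(-3 + H))
(49/(-18) - 46/(-54))*(U(-6) + P) = (49/(-18) - 46/(-54))*(2*(-2 - 1*(-6))/(-3 - 6) + 1/91) = (49*(-1/18) - 46*(-1/54))*(2*(-2 + 6)/(-9) + 1/91) = (-49/18 + 23/27)*(2*(-1/9)*4 + 1/91) = -101*(-8/9 + 1/91)/54 = -101/54*(-719/819) = 72619/44226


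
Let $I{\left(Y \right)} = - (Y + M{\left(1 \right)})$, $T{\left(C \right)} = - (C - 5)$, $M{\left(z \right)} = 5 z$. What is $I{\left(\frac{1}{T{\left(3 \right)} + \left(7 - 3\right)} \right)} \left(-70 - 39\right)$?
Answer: $\frac{3379}{6} \approx 563.17$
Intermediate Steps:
$T{\left(C \right)} = 5 - C$ ($T{\left(C \right)} = - (-5 + C) = 5 - C$)
$I{\left(Y \right)} = -5 - Y$ ($I{\left(Y \right)} = - (Y + 5 \cdot 1) = - (Y + 5) = - (5 + Y) = -5 - Y$)
$I{\left(\frac{1}{T{\left(3 \right)} + \left(7 - 3\right)} \right)} \left(-70 - 39\right) = \left(-5 - \frac{1}{\left(5 - 3\right) + \left(7 - 3\right)}\right) \left(-70 - 39\right) = \left(-5 - \frac{1}{\left(5 - 3\right) + \left(7 - 3\right)}\right) \left(-109\right) = \left(-5 - \frac{1}{2 + 4}\right) \left(-109\right) = \left(-5 - \frac{1}{6}\right) \left(-109\right) = \left(- \frac{31}{6}\right) \left(-109\right) = \frac{3379}{6}$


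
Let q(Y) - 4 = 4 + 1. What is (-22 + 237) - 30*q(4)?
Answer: -55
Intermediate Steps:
q(Y) = 9 (q(Y) = 4 + (4 + 1) = 4 + 5 = 9)
(-22 + 237) - 30*q(4) = (-22 + 237) - 30*9 = 215 - 1*270 = 215 - 270 = -55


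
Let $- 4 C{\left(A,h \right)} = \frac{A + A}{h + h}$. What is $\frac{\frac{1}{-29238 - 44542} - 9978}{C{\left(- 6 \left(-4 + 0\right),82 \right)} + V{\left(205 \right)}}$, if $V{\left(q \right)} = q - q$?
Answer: $\frac{30183250481}{221340} \approx 1.3637 \cdot 10^{5}$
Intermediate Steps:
$C{\left(A,h \right)} = - \frac{A}{4 h}$ ($C{\left(A,h \right)} = - \frac{\left(A + A\right) \frac{1}{h + h}}{4} = - \frac{2 A \frac{1}{2 h}}{4} = - \frac{A \frac{1}{h}}{4} = - \frac{A}{4 h}$)
$V{\left(q \right)} = 0$
$\frac{\frac{1}{-29238 - 44542} - 9978}{C{\left(- 6 \left(-4 + 0\right),82 \right)} + V{\left(205 \right)}} = \frac{\frac{1}{-29238 - 44542} - 9978}{- \frac{\left(-6\right) \left(-4 + 0\right)}{4 \cdot 82} + 0} = \frac{\frac{1}{-73780} - 9978}{\left(- \frac{1}{4}\right) \left(\left(-6\right) \left(-4\right)\right) \frac{1}{82} + 0} = \frac{- \frac{1}{73780} - 9978}{\left(- \frac{1}{4}\right) 24 \cdot \frac{1}{82} + 0} = - \frac{736176841}{73780 \left(- \frac{3}{41} + 0\right)} = - \frac{736176841}{73780 \left(- \frac{3}{41}\right)} = \left(- \frac{736176841}{73780}\right) \left(- \frac{41}{3}\right) = \frac{30183250481}{221340}$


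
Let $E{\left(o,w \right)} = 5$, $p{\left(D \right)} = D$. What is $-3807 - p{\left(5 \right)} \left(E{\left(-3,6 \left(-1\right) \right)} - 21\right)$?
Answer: $-3727$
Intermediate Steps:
$-3807 - p{\left(5 \right)} \left(E{\left(-3,6 \left(-1\right) \right)} - 21\right) = -3807 - 5 \left(5 - 21\right) = -3807 - 5 \left(-16\right) = -3807 - -80 = -3807 + 80 = -3727$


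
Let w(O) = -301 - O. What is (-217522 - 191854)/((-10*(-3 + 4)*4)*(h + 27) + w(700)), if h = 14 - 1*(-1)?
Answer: 409376/2681 ≈ 152.70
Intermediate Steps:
h = 15 (h = 14 + 1 = 15)
(-217522 - 191854)/((-10*(-3 + 4)*4)*(h + 27) + w(700)) = (-217522 - 191854)/((-10*(-3 + 4)*4)*(15 + 27) + (-301 - 1*700)) = -409376/(-10*4*42 + (-301 - 700)) = -409376/(-10*4*42 - 1001) = -409376/(-40*42 - 1001) = -409376/(-1680 - 1001) = -409376/(-2681) = -409376*(-1/2681) = 409376/2681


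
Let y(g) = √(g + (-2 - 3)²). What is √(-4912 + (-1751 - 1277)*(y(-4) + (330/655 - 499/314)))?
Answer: √(-687607749458 - 1280848508692*√21)/20567 ≈ 124.51*I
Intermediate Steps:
y(g) = √(25 + g) (y(g) = √(g + (-5)²) = √(g + 25) = √(25 + g))
√(-4912 + (-1751 - 1277)*(y(-4) + (330/655 - 499/314))) = √(-4912 + (-1751 - 1277)*(√(25 - 4) + (330/655 - 499/314))) = √(-4912 - 3028*(√21 + (330*(1/655) - 499*1/314))) = √(-4912 - 3028*(√21 + (66/131 - 499/314))) = √(-4912 - 3028*(√21 - 44645/41134)) = √(-4912 - 3028*(-44645/41134 + √21)) = √(-4912 + (67592530/20567 - 3028*√21)) = √(-33432574/20567 - 3028*√21)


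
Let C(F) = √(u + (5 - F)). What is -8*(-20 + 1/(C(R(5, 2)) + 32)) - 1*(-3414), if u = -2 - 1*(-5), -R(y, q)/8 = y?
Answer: 217998/61 + 2*√3/61 ≈ 3573.8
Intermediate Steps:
R(y, q) = -8*y
u = 3 (u = -2 + 5 = 3)
C(F) = √(8 - F) (C(F) = √(3 + (5 - F)) = √(8 - F))
-8*(-20 + 1/(C(R(5, 2)) + 32)) - 1*(-3414) = -8*(-20 + 1/(√(8 - (-8)*5) + 32)) - 1*(-3414) = -8*(-20 + 1/(√(8 - 1*(-40)) + 32)) + 3414 = -8*(-20 + 1/(√(8 + 40) + 32)) + 3414 = -8*(-20 + 1/(√48 + 32)) + 3414 = -8*(-20 + 1/(4*√3 + 32)) + 3414 = -8*(-20 + 1/(32 + 4*√3)) + 3414 = (160 - 8/(32 + 4*√3)) + 3414 = 3574 - 8/(32 + 4*√3)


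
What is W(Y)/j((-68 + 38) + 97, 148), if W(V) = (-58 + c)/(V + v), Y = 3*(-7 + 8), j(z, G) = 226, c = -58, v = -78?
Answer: 58/8475 ≈ 0.0068437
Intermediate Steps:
Y = 3 (Y = 3*1 = 3)
W(V) = -116/(-78 + V) (W(V) = (-58 - 58)/(V - 78) = -116/(-78 + V))
W(Y)/j((-68 + 38) + 97, 148) = -116/(-78 + 3)/226 = -116/(-75)*(1/226) = -116*(-1/75)*(1/226) = (116/75)*(1/226) = 58/8475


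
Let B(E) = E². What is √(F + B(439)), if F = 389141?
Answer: √581862 ≈ 762.80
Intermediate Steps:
√(F + B(439)) = √(389141 + 439²) = √(389141 + 192721) = √581862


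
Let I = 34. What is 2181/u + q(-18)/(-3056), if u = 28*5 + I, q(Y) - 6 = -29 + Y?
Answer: 1112045/88624 ≈ 12.548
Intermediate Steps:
q(Y) = -23 + Y (q(Y) = 6 + (-29 + Y) = -23 + Y)
u = 174 (u = 28*5 + 34 = 140 + 34 = 174)
2181/u + q(-18)/(-3056) = 2181/174 + (-23 - 18)/(-3056) = 2181*(1/174) - 41*(-1/3056) = 727/58 + 41/3056 = 1112045/88624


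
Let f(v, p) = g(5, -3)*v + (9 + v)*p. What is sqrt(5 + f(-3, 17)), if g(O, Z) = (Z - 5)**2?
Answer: I*sqrt(85) ≈ 9.2195*I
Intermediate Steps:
g(O, Z) = (-5 + Z)**2
f(v, p) = 64*v + p*(9 + v) (f(v, p) = (-5 - 3)**2*v + (9 + v)*p = (-8)**2*v + p*(9 + v) = 64*v + p*(9 + v))
sqrt(5 + f(-3, 17)) = sqrt(5 + (9*17 + 64*(-3) + 17*(-3))) = sqrt(5 + (153 - 192 - 51)) = sqrt(5 - 90) = sqrt(-85) = I*sqrt(85)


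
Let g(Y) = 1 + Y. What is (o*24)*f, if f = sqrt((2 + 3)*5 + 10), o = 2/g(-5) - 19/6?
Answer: -88*sqrt(35) ≈ -520.62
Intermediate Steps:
o = -11/3 (o = 2/(1 - 5) - 19/6 = 2/(-4) - 19*1/6 = 2*(-1/4) - 19/6 = -1/2 - 19/6 = -11/3 ≈ -3.6667)
f = sqrt(35) (f = sqrt(5*5 + 10) = sqrt(25 + 10) = sqrt(35) ≈ 5.9161)
(o*24)*f = (-11/3*24)*sqrt(35) = -88*sqrt(35)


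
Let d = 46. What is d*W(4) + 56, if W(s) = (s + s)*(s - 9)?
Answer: -1784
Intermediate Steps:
W(s) = 2*s*(-9 + s) (W(s) = (2*s)*(-9 + s) = 2*s*(-9 + s))
d*W(4) + 56 = 46*(2*4*(-9 + 4)) + 56 = 46*(2*4*(-5)) + 56 = 46*(-40) + 56 = -1840 + 56 = -1784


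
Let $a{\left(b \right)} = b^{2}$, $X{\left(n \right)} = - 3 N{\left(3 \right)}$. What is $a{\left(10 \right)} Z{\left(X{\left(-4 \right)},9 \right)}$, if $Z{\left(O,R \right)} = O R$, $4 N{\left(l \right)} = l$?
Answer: $-2025$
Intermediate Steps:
$N{\left(l \right)} = \frac{l}{4}$
$X{\left(n \right)} = - \frac{9}{4}$ ($X{\left(n \right)} = - 3 \cdot \frac{1}{4} \cdot 3 = \left(-3\right) \frac{3}{4} = - \frac{9}{4}$)
$a{\left(10 \right)} Z{\left(X{\left(-4 \right)},9 \right)} = 10^{2} \left(\left(- \frac{9}{4}\right) 9\right) = 100 \left(- \frac{81}{4}\right) = -2025$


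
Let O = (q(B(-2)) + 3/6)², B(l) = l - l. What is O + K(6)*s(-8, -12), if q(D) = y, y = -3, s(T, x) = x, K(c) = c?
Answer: -263/4 ≈ -65.750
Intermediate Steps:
B(l) = 0
q(D) = -3
O = 25/4 (O = (-3 + 3/6)² = (-3 + 3*(⅙))² = (-3 + ½)² = (-5/2)² = 25/4 ≈ 6.2500)
O + K(6)*s(-8, -12) = 25/4 + 6*(-12) = 25/4 - 72 = -263/4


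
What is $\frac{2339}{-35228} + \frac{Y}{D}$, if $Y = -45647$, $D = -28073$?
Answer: $\frac{1542389769}{988955644} \approx 1.5596$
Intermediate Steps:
$\frac{2339}{-35228} + \frac{Y}{D} = \frac{2339}{-35228} - \frac{45647}{-28073} = 2339 \left(- \frac{1}{35228}\right) - - \frac{45647}{28073} = - \frac{2339}{35228} + \frac{45647}{28073} = \frac{1542389769}{988955644}$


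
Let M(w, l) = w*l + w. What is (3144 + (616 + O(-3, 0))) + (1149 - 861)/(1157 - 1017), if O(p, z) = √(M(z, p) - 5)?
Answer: 131672/35 + I*√5 ≈ 3762.1 + 2.2361*I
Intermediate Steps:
M(w, l) = w + l*w (M(w, l) = l*w + w = w + l*w)
O(p, z) = √(-5 + z*(1 + p)) (O(p, z) = √(z*(1 + p) - 5) = √(-5 + z*(1 + p)))
(3144 + (616 + O(-3, 0))) + (1149 - 861)/(1157 - 1017) = (3144 + (616 + √(-5 + 0*(1 - 3)))) + (1149 - 861)/(1157 - 1017) = (3144 + (616 + √(-5 + 0*(-2)))) + 288/140 = (3144 + (616 + √(-5 + 0))) + 288*(1/140) = (3144 + (616 + √(-5))) + 72/35 = (3144 + (616 + I*√5)) + 72/35 = (3760 + I*√5) + 72/35 = 131672/35 + I*√5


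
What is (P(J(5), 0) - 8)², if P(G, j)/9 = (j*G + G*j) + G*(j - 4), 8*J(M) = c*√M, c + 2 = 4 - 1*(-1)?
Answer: 3901/4 + 216*√5 ≈ 1458.2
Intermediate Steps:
c = 3 (c = -2 + (4 - 1*(-1)) = -2 + (4 + 1) = -2 + 5 = 3)
J(M) = 3*√M/8 (J(M) = (3*√M)/8 = 3*√M/8)
P(G, j) = 9*G*(-4 + j) + 18*G*j (P(G, j) = 9*((j*G + G*j) + G*(j - 4)) = 9*((G*j + G*j) + G*(-4 + j)) = 9*(2*G*j + G*(-4 + j)) = 9*(G*(-4 + j) + 2*G*j) = 9*G*(-4 + j) + 18*G*j)
(P(J(5), 0) - 8)² = (9*(3*√5/8)*(-4 + 3*0) - 8)² = (9*(3*√5/8)*(-4 + 0) - 8)² = (9*(3*√5/8)*(-4) - 8)² = (-27*√5/2 - 8)² = (-8 - 27*√5/2)²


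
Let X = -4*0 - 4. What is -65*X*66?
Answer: 17160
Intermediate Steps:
X = -4 (X = 0 - 4 = -4)
-65*X*66 = -65*(-4)*66 = 260*66 = 17160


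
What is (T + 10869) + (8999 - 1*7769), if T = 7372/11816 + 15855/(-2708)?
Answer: 48371641471/3999716 ≈ 12094.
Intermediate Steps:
T = -20922413/3999716 (T = 7372*(1/11816) + 15855*(-1/2708) = 1843/2954 - 15855/2708 = -20922413/3999716 ≈ -5.2310)
(T + 10869) + (8999 - 1*7769) = (-20922413/3999716 + 10869) + (8999 - 1*7769) = 43451990791/3999716 + (8999 - 7769) = 43451990791/3999716 + 1230 = 48371641471/3999716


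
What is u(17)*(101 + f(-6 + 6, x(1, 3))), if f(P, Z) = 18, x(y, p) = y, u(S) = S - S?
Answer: 0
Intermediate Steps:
u(S) = 0
u(17)*(101 + f(-6 + 6, x(1, 3))) = 0*(101 + 18) = 0*119 = 0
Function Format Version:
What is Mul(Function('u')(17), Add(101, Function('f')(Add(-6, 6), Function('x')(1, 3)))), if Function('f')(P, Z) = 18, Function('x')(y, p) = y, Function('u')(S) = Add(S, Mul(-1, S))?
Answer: 0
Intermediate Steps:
Function('u')(S) = 0
Mul(Function('u')(17), Add(101, Function('f')(Add(-6, 6), Function('x')(1, 3)))) = Mul(0, Add(101, 18)) = Mul(0, 119) = 0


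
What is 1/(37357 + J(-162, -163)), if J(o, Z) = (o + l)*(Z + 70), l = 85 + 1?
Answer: 1/44425 ≈ 2.2510e-5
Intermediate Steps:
l = 86
J(o, Z) = (70 + Z)*(86 + o) (J(o, Z) = (o + 86)*(Z + 70) = (86 + o)*(70 + Z) = (70 + Z)*(86 + o))
1/(37357 + J(-162, -163)) = 1/(37357 + (6020 + 70*(-162) + 86*(-163) - 163*(-162))) = 1/(37357 + (6020 - 11340 - 14018 + 26406)) = 1/(37357 + 7068) = 1/44425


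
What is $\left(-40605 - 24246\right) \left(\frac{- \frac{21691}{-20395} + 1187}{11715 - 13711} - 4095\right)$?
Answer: $\frac{2703074155820514}{10177105} \approx 2.656 \cdot 10^{8}$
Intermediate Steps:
$\left(-40605 - 24246\right) \left(\frac{- \frac{21691}{-20395} + 1187}{11715 - 13711} - 4095\right) = - 64851 \left(\frac{\left(-21691\right) \left(- \frac{1}{20395}\right) + 1187}{-1996} - 4095\right) = - 64851 \left(\left(\frac{21691}{20395} + 1187\right) \left(- \frac{1}{1996}\right) - 4095\right) = - 64851 \left(\frac{24230556}{20395} \left(- \frac{1}{1996}\right) - 4095\right) = - 64851 \left(- \frac{6057639}{10177105} - 4095\right) = \left(-64851\right) \left(- \frac{41681302614}{10177105}\right) = \frac{2703074155820514}{10177105}$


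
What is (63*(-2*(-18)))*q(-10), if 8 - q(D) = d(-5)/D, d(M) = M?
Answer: 17010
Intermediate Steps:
q(D) = 8 + 5/D (q(D) = 8 - (-5)/D = 8 + 5/D)
(63*(-2*(-18)))*q(-10) = (63*(-2*(-18)))*(8 + 5/(-10)) = (63*36)*(8 + 5*(-⅒)) = 2268*(8 - ½) = 2268*(15/2) = 17010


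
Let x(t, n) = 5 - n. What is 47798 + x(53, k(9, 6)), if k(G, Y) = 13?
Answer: 47790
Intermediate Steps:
47798 + x(53, k(9, 6)) = 47798 + (5 - 1*13) = 47798 + (5 - 13) = 47798 - 8 = 47790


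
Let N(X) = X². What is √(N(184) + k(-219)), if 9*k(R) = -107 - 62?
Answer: 7*√6215/3 ≈ 183.95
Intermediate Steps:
k(R) = -169/9 (k(R) = (-107 - 62)/9 = (⅑)*(-169) = -169/9)
√(N(184) + k(-219)) = √(184² - 169/9) = √(33856 - 169/9) = √(304535/9) = 7*√6215/3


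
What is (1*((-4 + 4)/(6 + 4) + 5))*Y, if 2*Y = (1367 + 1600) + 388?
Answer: 16775/2 ≈ 8387.5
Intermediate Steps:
Y = 3355/2 (Y = ((1367 + 1600) + 388)/2 = (2967 + 388)/2 = (½)*3355 = 3355/2 ≈ 1677.5)
(1*((-4 + 4)/(6 + 4) + 5))*Y = (1*((-4 + 4)/(6 + 4) + 5))*(3355/2) = (1*(0/10 + 5))*(3355/2) = (1*(0*(⅒) + 5))*(3355/2) = (1*(0 + 5))*(3355/2) = (1*5)*(3355/2) = 5*(3355/2) = 16775/2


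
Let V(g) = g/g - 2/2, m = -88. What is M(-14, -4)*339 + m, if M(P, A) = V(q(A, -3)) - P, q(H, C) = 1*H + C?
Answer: 4658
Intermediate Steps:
q(H, C) = C + H (q(H, C) = H + C = C + H)
V(g) = 0 (V(g) = 1 - 2*½ = 1 - 1 = 0)
M(P, A) = -P (M(P, A) = 0 - P = -P)
M(-14, -4)*339 + m = -1*(-14)*339 - 88 = 14*339 - 88 = 4746 - 88 = 4658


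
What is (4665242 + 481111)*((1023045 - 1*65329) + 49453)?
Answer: 5183247204657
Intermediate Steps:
(4665242 + 481111)*((1023045 - 1*65329) + 49453) = 5146353*((1023045 - 65329) + 49453) = 5146353*(957716 + 49453) = 5146353*1007169 = 5183247204657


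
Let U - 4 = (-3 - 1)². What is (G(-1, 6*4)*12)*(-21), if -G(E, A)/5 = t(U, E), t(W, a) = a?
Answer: -1260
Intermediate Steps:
U = 20 (U = 4 + (-3 - 1)² = 4 + (-4)² = 4 + 16 = 20)
G(E, A) = -5*E
(G(-1, 6*4)*12)*(-21) = (-5*(-1)*12)*(-21) = (5*12)*(-21) = 60*(-21) = -1260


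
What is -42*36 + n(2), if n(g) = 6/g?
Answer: -1509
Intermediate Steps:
-42*36 + n(2) = -42*36 + 6/2 = -1512 + 6*(½) = -1512 + 3 = -1509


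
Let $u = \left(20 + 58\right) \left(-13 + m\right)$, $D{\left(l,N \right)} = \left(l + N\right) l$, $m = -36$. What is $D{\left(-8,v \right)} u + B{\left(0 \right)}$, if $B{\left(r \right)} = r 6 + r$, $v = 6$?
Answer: $-61152$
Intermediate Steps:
$B{\left(r \right)} = 7 r$ ($B{\left(r \right)} = 6 r + r = 7 r$)
$D{\left(l,N \right)} = l \left(N + l\right)$ ($D{\left(l,N \right)} = \left(N + l\right) l = l \left(N + l\right)$)
$u = -3822$ ($u = \left(20 + 58\right) \left(-13 - 36\right) = 78 \left(-49\right) = -3822$)
$D{\left(-8,v \right)} u + B{\left(0 \right)} = - 8 \left(6 - 8\right) \left(-3822\right) + 7 \cdot 0 = \left(-8\right) \left(-2\right) \left(-3822\right) + 0 = 16 \left(-3822\right) + 0 = -61152 + 0 = -61152$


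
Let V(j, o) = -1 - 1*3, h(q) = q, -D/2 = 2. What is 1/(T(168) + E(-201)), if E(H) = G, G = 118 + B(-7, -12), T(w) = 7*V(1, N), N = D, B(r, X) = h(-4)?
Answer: 1/86 ≈ 0.011628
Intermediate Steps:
D = -4 (D = -2*2 = -4)
B(r, X) = -4
N = -4
V(j, o) = -4 (V(j, o) = -1 - 3 = -4)
T(w) = -28 (T(w) = 7*(-4) = -28)
G = 114 (G = 118 - 4 = 114)
E(H) = 114
1/(T(168) + E(-201)) = 1/(-28 + 114) = 1/86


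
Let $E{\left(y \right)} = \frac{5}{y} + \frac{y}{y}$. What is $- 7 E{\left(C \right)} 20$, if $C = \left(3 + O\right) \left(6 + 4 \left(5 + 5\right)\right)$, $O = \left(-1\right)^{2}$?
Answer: $- \frac{6615}{46} \approx -143.8$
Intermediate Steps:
$O = 1$
$C = 184$ ($C = \left(3 + 1\right) \left(6 + 4 \left(5 + 5\right)\right) = 4 \left(6 + 4 \cdot 10\right) = 4 \left(6 + 40\right) = 4 \cdot 46 = 184$)
$E{\left(y \right)} = 1 + \frac{5}{y}$ ($E{\left(y \right)} = \frac{5}{y} + 1 = 1 + \frac{5}{y}$)
$- 7 E{\left(C \right)} 20 = - 7 \frac{5 + 184}{184} \cdot 20 = - 7 \cdot \frac{1}{184} \cdot 189 \cdot 20 = \left(-7\right) \frac{189}{184} \cdot 20 = \left(- \frac{1323}{184}\right) 20 = - \frac{6615}{46}$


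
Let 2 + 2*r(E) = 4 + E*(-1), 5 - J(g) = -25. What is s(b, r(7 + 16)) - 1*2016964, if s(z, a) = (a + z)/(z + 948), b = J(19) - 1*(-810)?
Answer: -2404220535/1192 ≈ -2.0170e+6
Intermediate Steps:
J(g) = 30 (J(g) = 5 - 1*(-25) = 5 + 25 = 30)
r(E) = 1 - E/2 (r(E) = -1 + (4 + E*(-1))/2 = -1 + (4 - E)/2 = -1 + (2 - E/2) = 1 - E/2)
b = 840 (b = 30 - 1*(-810) = 30 + 810 = 840)
s(z, a) = (a + z)/(948 + z)
s(b, r(7 + 16)) - 1*2016964 = ((1 - (7 + 16)/2) + 840)/(948 + 840) - 1*2016964 = ((1 - 1/2*23) + 840)/1788 - 2016964 = ((1 - 23/2) + 840)/1788 - 2016964 = (-21/2 + 840)/1788 - 2016964 = (1/1788)*(1659/2) - 2016964 = 553/1192 - 2016964 = -2404220535/1192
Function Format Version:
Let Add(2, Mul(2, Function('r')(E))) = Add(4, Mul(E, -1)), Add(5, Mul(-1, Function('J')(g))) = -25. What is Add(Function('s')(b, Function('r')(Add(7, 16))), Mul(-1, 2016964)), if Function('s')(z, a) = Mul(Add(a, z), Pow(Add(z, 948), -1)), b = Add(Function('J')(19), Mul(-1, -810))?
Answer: Rational(-2404220535, 1192) ≈ -2.0170e+6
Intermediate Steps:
Function('J')(g) = 30 (Function('J')(g) = Add(5, Mul(-1, -25)) = Add(5, 25) = 30)
Function('r')(E) = Add(1, Mul(Rational(-1, 2), E)) (Function('r')(E) = Add(-1, Mul(Rational(1, 2), Add(4, Mul(E, -1)))) = Add(-1, Mul(Rational(1, 2), Add(4, Mul(-1, E)))) = Add(-1, Add(2, Mul(Rational(-1, 2), E))) = Add(1, Mul(Rational(-1, 2), E)))
b = 840 (b = Add(30, Mul(-1, -810)) = Add(30, 810) = 840)
Function('s')(z, a) = Mul(Pow(Add(948, z), -1), Add(a, z)) (Function('s')(z, a) = Mul(Add(a, z), Pow(Add(948, z), -1)) = Mul(Pow(Add(948, z), -1), Add(a, z)))
Add(Function('s')(b, Function('r')(Add(7, 16))), Mul(-1, 2016964)) = Add(Mul(Pow(Add(948, 840), -1), Add(Add(1, Mul(Rational(-1, 2), Add(7, 16))), 840)), Mul(-1, 2016964)) = Add(Mul(Pow(1788, -1), Add(Add(1, Mul(Rational(-1, 2), 23)), 840)), -2016964) = Add(Mul(Rational(1, 1788), Add(Add(1, Rational(-23, 2)), 840)), -2016964) = Add(Mul(Rational(1, 1788), Add(Rational(-21, 2), 840)), -2016964) = Add(Mul(Rational(1, 1788), Rational(1659, 2)), -2016964) = Add(Rational(553, 1192), -2016964) = Rational(-2404220535, 1192)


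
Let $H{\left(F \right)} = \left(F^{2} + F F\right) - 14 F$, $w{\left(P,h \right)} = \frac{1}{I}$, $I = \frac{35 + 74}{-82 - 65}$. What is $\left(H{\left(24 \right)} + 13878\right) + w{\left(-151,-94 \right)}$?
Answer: $\frac{1601499}{109} \approx 14693.0$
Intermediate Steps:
$I = - \frac{109}{147}$ ($I = \frac{109}{-147} = 109 \left(- \frac{1}{147}\right) = - \frac{109}{147} \approx -0.7415$)
$w{\left(P,h \right)} = - \frac{147}{109}$ ($w{\left(P,h \right)} = \frac{1}{- \frac{109}{147}} = - \frac{147}{109}$)
$H{\left(F \right)} = - 14 F + 2 F^{2}$ ($H{\left(F \right)} = \left(F^{2} + F^{2}\right) - 14 F = 2 F^{2} - 14 F = - 14 F + 2 F^{2}$)
$\left(H{\left(24 \right)} + 13878\right) + w{\left(-151,-94 \right)} = \left(2 \cdot 24 \left(-7 + 24\right) + 13878\right) - \frac{147}{109} = \left(2 \cdot 24 \cdot 17 + 13878\right) - \frac{147}{109} = \left(816 + 13878\right) - \frac{147}{109} = 14694 - \frac{147}{109} = \frac{1601499}{109}$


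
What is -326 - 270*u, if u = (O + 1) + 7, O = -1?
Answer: -2216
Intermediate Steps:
u = 7 (u = (-1 + 1) + 7 = 0 + 7 = 7)
-326 - 270*u = -326 - 270*7 = -326 - 1890 = -2216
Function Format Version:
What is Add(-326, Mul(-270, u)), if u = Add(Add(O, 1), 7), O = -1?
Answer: -2216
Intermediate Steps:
u = 7 (u = Add(Add(-1, 1), 7) = Add(0, 7) = 7)
Add(-326, Mul(-270, u)) = Add(-326, Mul(-270, 7)) = Add(-326, -1890) = -2216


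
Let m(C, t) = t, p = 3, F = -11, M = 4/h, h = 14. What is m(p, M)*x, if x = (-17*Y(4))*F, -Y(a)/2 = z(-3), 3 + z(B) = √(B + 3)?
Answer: 2244/7 ≈ 320.57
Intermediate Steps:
z(B) = -3 + √(3 + B) (z(B) = -3 + √(B + 3) = -3 + √(3 + B))
M = 2/7 (M = 4/14 = 4*(1/14) = 2/7 ≈ 0.28571)
Y(a) = 6 (Y(a) = -2*(-3 + √(3 - 3)) = -2*(-3 + √0) = -2*(-3 + 0) = -2*(-3) = 6)
x = 1122 (x = -17*6*(-11) = -102*(-11) = 1122)
m(p, M)*x = (2/7)*1122 = 2244/7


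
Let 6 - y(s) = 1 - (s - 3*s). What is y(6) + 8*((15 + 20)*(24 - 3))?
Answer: 5873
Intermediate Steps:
y(s) = 5 - 2*s (y(s) = 6 - (1 - (s - 3*s)) = 6 - (1 - (-2)*s) = 6 - (1 + 2*s) = 6 + (-1 - 2*s) = 5 - 2*s)
y(6) + 8*((15 + 20)*(24 - 3)) = (5 - 2*6) + 8*((15 + 20)*(24 - 3)) = (5 - 12) + 8*(35*21) = -7 + 8*735 = -7 + 5880 = 5873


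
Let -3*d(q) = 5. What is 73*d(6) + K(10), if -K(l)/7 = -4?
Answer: -281/3 ≈ -93.667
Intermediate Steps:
d(q) = -5/3 (d(q) = -⅓*5 = -5/3)
K(l) = 28 (K(l) = -7*(-4) = 28)
73*d(6) + K(10) = 73*(-5/3) + 28 = -365/3 + 28 = -281/3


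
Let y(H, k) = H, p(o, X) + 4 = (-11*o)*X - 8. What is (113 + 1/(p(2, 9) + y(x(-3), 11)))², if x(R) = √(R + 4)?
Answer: 557715456/43681 ≈ 12768.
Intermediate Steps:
p(o, X) = -12 - 11*X*o (p(o, X) = -4 + ((-11*o)*X - 8) = -4 + (-11*X*o - 8) = -4 + (-8 - 11*X*o) = -12 - 11*X*o)
x(R) = √(4 + R)
(113 + 1/(p(2, 9) + y(x(-3), 11)))² = (113 + 1/((-12 - 11*9*2) + √(4 - 3)))² = (113 + 1/((-12 - 198) + √1))² = (113 + 1/(-210 + 1))² = (113 + 1/(-209))² = (113 - 1/209)² = (23616/209)² = 557715456/43681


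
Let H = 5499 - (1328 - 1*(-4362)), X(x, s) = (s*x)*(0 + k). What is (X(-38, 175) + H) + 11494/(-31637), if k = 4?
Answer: -847598361/31637 ≈ -26791.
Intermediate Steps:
X(x, s) = 4*s*x (X(x, s) = (s*x)*(0 + 4) = (s*x)*4 = 4*s*x)
H = -191 (H = 5499 - (1328 + 4362) = 5499 - 1*5690 = 5499 - 5690 = -191)
(X(-38, 175) + H) + 11494/(-31637) = (4*175*(-38) - 191) + 11494/(-31637) = (-26600 - 191) + 11494*(-1/31637) = -26791 - 11494/31637 = -847598361/31637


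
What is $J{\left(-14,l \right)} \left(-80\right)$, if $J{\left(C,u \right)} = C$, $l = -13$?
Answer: $1120$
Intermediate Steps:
$J{\left(-14,l \right)} \left(-80\right) = \left(-14\right) \left(-80\right) = 1120$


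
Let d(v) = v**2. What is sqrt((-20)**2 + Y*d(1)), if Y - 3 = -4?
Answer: sqrt(399) ≈ 19.975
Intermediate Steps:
Y = -1 (Y = 3 - 4 = -1)
sqrt((-20)**2 + Y*d(1)) = sqrt((-20)**2 - 1*1**2) = sqrt(400 - 1*1) = sqrt(400 - 1) = sqrt(399)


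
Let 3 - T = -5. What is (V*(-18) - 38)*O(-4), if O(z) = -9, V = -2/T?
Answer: 603/2 ≈ 301.50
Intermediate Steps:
T = 8 (T = 3 - 1*(-5) = 3 + 5 = 8)
V = -1/4 (V = -2/8 = -2*1/8 = -1/4 ≈ -0.25000)
(V*(-18) - 38)*O(-4) = (-1/4*(-18) - 38)*(-9) = (9/2 - 38)*(-9) = -67/2*(-9) = 603/2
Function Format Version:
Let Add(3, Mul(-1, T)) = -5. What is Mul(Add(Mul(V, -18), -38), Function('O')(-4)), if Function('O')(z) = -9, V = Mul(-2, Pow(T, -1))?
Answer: Rational(603, 2) ≈ 301.50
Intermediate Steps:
T = 8 (T = Add(3, Mul(-1, -5)) = Add(3, 5) = 8)
V = Rational(-1, 4) (V = Mul(-2, Pow(8, -1)) = Mul(-2, Rational(1, 8)) = Rational(-1, 4) ≈ -0.25000)
Mul(Add(Mul(V, -18), -38), Function('O')(-4)) = Mul(Add(Mul(Rational(-1, 4), -18), -38), -9) = Mul(Add(Rational(9, 2), -38), -9) = Mul(Rational(-67, 2), -9) = Rational(603, 2)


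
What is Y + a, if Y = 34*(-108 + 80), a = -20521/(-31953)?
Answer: -30398735/31953 ≈ -951.36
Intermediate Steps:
a = 20521/31953 (a = -20521*(-1/31953) = 20521/31953 ≈ 0.64222)
Y = -952 (Y = 34*(-28) = -952)
Y + a = -952 + 20521/31953 = -30398735/31953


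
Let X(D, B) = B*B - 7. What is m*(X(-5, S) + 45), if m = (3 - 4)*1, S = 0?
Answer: -38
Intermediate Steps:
X(D, B) = -7 + B**2 (X(D, B) = B**2 - 7 = -7 + B**2)
m = -1 (m = -1*1 = -1)
m*(X(-5, S) + 45) = -((-7 + 0**2) + 45) = -((-7 + 0) + 45) = -(-7 + 45) = -1*38 = -38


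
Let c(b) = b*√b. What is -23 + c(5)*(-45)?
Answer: -23 - 225*√5 ≈ -526.12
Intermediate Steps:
c(b) = b^(3/2)
-23 + c(5)*(-45) = -23 + 5^(3/2)*(-45) = -23 + (5*√5)*(-45) = -23 - 225*√5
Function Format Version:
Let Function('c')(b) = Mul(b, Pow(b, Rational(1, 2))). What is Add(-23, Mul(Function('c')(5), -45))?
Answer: Add(-23, Mul(-225, Pow(5, Rational(1, 2)))) ≈ -526.12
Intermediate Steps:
Function('c')(b) = Pow(b, Rational(3, 2))
Add(-23, Mul(Function('c')(5), -45)) = Add(-23, Mul(Pow(5, Rational(3, 2)), -45)) = Add(-23, Mul(Mul(5, Pow(5, Rational(1, 2))), -45)) = Add(-23, Mul(-225, Pow(5, Rational(1, 2))))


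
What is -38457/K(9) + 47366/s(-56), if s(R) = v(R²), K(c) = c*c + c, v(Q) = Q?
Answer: -3231617/7840 ≈ -412.20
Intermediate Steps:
K(c) = c + c² (K(c) = c² + c = c + c²)
s(R) = R²
-38457/K(9) + 47366/s(-56) = -38457*1/(9*(1 + 9)) + 47366/((-56)²) = -38457/(9*10) + 47366/3136 = -38457/90 + 47366*(1/3136) = -38457*1/90 + 23683/1568 = -4273/10 + 23683/1568 = -3231617/7840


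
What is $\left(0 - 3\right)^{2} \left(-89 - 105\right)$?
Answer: $-1746$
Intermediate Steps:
$\left(0 - 3\right)^{2} \left(-89 - 105\right) = \left(-3\right)^{2} \left(-194\right) = 9 \left(-194\right) = -1746$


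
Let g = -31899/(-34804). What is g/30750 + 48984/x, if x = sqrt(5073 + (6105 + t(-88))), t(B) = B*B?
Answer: 1519/50963000 + 24492*sqrt(18922)/9461 ≈ 356.10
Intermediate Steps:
t(B) = B**2
g = 4557/4972 (g = -31899*(-1/34804) = 4557/4972 ≈ 0.91653)
x = sqrt(18922) (x = sqrt(5073 + (6105 + (-88)**2)) = sqrt(5073 + (6105 + 7744)) = sqrt(5073 + 13849) = sqrt(18922) ≈ 137.56)
g/30750 + 48984/x = (4557/4972)/30750 + 48984/(sqrt(18922)) = (4557/4972)*(1/30750) + 48984*(sqrt(18922)/18922) = 1519/50963000 + 24492*sqrt(18922)/9461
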